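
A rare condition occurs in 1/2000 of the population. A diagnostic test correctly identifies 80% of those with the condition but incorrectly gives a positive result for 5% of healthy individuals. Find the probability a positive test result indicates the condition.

Let D = the rare event, + = positive/flagged.
P(D) = 1/2000
P(+|D) = 80/100 = 4/5
P(+|D') = 5/100 = 1/20
P(+) = P(+|D)P(D) + P(+|D')P(D')
     = \frac{4}{5} × \frac{1}{2000} + \frac{1}{20} × \frac{1999}{2000}
     = \frac{403}{8000}
P(D|+) = P(+|D)P(D)/P(+) = \frac{16}{2015}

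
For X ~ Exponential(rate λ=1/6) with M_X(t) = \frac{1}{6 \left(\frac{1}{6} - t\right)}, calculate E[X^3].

To find E[X^3], compute M^(3)(0):
M^(1)(t) = \frac{1}{6 \left(\frac{1}{6} - t\right)^{2}}
M^(2)(t) = \frac{1}{3 \left(\frac{1}{6} - t\right)^{3}}
M^(3)(t) = \frac{1}{\left(\frac{1}{6} - t\right)^{4}}
M^(3)(0) = 1296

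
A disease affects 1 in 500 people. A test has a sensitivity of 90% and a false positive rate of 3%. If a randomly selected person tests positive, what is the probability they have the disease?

Let D = the rare event, + = positive/flagged.
P(D) = 1/500
P(+|D) = 90/100 = 9/10
P(+|D') = 3/100
P(+) = P(+|D)P(D) + P(+|D')P(D')
     = \frac{9}{10} × \frac{1}{500} + \frac{3}{100} × \frac{499}{500}
     = \frac{1587}{50000}
P(D|+) = P(+|D)P(D)/P(+) = \frac{30}{529}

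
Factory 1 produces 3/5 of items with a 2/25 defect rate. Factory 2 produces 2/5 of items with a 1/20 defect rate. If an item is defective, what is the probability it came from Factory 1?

Using Bayes' theorem:
P(F1) = 3/5, P(D|F1) = 2/25
P(F2) = 2/5, P(D|F2) = 1/20
P(D) = P(D|F1)P(F1) + P(D|F2)P(F2)
     = \frac{17}{250}
P(F1|D) = P(D|F1)P(F1) / P(D)
= \frac{12}{17}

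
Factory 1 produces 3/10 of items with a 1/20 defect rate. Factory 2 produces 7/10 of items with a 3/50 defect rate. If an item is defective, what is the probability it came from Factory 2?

Using Bayes' theorem:
P(F1) = 3/10, P(D|F1) = 1/20
P(F2) = 7/10, P(D|F2) = 3/50
P(D) = P(D|F1)P(F1) + P(D|F2)P(F2)
     = \frac{57}{1000}
P(F2|D) = P(D|F2)P(F2) / P(D)
= \frac{14}{19}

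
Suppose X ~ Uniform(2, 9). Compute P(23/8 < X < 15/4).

P(23/8 < X < 15/4) = ∫_{23/8}^{15/4} f(x) dx
where f(x) = \frac{1}{7}
= \frac{1}{8}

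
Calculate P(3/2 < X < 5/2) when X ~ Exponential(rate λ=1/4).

P(3/2 < X < 5/2) = ∫_{3/2}^{5/2} f(x) dx
where f(x) = \frac{e^{- \frac{x}{4}}}{4}
= - \frac{1 - e^{\frac{1}{4}}}{e^{\frac{5}{8}}}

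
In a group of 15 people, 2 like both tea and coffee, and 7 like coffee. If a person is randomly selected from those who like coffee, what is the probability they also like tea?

P(A ∩ B) = 2/15
P(B) = 7/15
P(A|B) = P(A ∩ B) / P(B) = (2/15) / (7/15) = 2/7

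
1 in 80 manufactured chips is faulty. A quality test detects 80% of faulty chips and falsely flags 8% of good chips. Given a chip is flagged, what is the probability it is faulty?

Let D = the rare event, + = positive/flagged.
P(D) = 1/80
P(+|D) = 80/100 = 4/5
P(+|D') = 8/100 = 2/25
P(+) = P(+|D)P(D) + P(+|D')P(D')
     = \frac{4}{5} × \frac{1}{80} + \frac{2}{25} × \frac{79}{80}
     = \frac{89}{1000}
P(D|+) = P(+|D)P(D)/P(+) = \frac{10}{89}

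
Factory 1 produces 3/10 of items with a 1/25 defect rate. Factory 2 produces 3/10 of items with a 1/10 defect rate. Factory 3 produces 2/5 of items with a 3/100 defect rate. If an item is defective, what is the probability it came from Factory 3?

Using Bayes' theorem:
P(F1) = 3/10, P(D|F1) = 1/25
P(F2) = 3/10, P(D|F2) = 1/10
P(F3) = 2/5, P(D|F3) = 3/100
P(D) = P(D|F1)P(F1) + P(D|F2)P(F2) + P(D|F3)P(F3)
     = \frac{27}{500}
P(F3|D) = P(D|F3)P(F3) / P(D)
= \frac{2}{9}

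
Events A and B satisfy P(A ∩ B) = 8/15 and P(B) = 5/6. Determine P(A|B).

P(A|B) = P(A ∩ B) / P(B)
= (8/15) / (5/6)
= 16/25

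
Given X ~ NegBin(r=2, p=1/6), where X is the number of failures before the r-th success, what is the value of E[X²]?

Using the identity E[X²] = Var(X) + (E[X])²:
E[X] = 10
Var(X) = 60
E[X²] = 60 + (10)²
= 160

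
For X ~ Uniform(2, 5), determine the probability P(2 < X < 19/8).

P(2 < X < 19/8) = ∫_{2}^{19/8} f(x) dx
where f(x) = \frac{1}{3}
= \frac{1}{8}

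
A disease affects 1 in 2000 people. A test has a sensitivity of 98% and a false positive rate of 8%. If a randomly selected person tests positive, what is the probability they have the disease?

Let D = the rare event, + = positive/flagged.
P(D) = 1/2000
P(+|D) = 98/100 = 49/50
P(+|D') = 8/100 = 2/25
P(+) = P(+|D)P(D) + P(+|D')P(D')
     = \frac{49}{50} × \frac{1}{2000} + \frac{2}{25} × \frac{1999}{2000}
     = \frac{1609}{20000}
P(D|+) = P(+|D)P(D)/P(+) = \frac{49}{8045}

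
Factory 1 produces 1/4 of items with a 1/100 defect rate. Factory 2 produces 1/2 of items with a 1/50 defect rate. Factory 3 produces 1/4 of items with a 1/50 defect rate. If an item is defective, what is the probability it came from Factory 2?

Using Bayes' theorem:
P(F1) = 1/4, P(D|F1) = 1/100
P(F2) = 1/2, P(D|F2) = 1/50
P(F3) = 1/4, P(D|F3) = 1/50
P(D) = P(D|F1)P(F1) + P(D|F2)P(F2) + P(D|F3)P(F3)
     = \frac{7}{400}
P(F2|D) = P(D|F2)P(F2) / P(D)
= \frac{4}{7}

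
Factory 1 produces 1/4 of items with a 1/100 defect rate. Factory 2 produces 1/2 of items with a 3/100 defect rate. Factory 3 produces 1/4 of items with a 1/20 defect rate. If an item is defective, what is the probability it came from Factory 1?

Using Bayes' theorem:
P(F1) = 1/4, P(D|F1) = 1/100
P(F2) = 1/2, P(D|F2) = 3/100
P(F3) = 1/4, P(D|F3) = 1/20
P(D) = P(D|F1)P(F1) + P(D|F2)P(F2) + P(D|F3)P(F3)
     = \frac{3}{100}
P(F1|D) = P(D|F1)P(F1) / P(D)
= \frac{1}{12}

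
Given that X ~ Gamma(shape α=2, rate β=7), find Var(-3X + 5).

For X ~ Gamma(shape α=2, rate β=7):
Var(X) = \frac{2}{49}
Var(-3X + 5) = (-3)² × Var(X) = 9 × \frac{2}{49} = \frac{18}{49}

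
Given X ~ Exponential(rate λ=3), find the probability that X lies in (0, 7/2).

P(0 < X < 7/2) = ∫_{0}^{7/2} f(x) dx
where f(x) = 3 e^{- 3 x}
= 1 - e^{- \frac{21}{2}}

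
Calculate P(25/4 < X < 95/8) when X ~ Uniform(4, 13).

P(25/4 < X < 95/8) = ∫_{25/4}^{95/8} f(x) dx
where f(x) = \frac{1}{9}
= \frac{5}{8}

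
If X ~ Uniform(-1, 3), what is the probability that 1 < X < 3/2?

P(1 < X < 3/2) = ∫_{1}^{3/2} f(x) dx
where f(x) = \frac{1}{4}
= \frac{1}{8}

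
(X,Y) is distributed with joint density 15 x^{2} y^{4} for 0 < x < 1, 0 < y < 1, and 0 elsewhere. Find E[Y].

E[Y] = ∫_0^1 ∫_0^1 y × f(x,y) dx dy
= \frac{5}{6}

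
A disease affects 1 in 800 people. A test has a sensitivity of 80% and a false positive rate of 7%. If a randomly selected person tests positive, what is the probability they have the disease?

Let D = the rare event, + = positive/flagged.
P(D) = 1/800
P(+|D) = 80/100 = 4/5
P(+|D') = 7/100
P(+) = P(+|D)P(D) + P(+|D')P(D')
     = \frac{4}{5} × \frac{1}{800} + \frac{7}{100} × \frac{799}{800}
     = \frac{5673}{80000}
P(D|+) = P(+|D)P(D)/P(+) = \frac{80}{5673}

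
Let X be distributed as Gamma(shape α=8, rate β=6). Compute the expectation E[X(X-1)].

E[X(X-1)] = E[X² - X] = E[X²] - E[X]
E[X] = \frac{4}{3}
E[X²] = Var(X) + (E[X])² = \frac{2}{9} + (\frac{4}{3})² = 2
E[X(X-1)] = 2 - \frac{4}{3} = \frac{2}{3}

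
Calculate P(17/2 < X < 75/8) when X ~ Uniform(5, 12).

P(17/2 < X < 75/8) = ∫_{17/2}^{75/8} f(x) dx
where f(x) = \frac{1}{7}
= \frac{1}{8}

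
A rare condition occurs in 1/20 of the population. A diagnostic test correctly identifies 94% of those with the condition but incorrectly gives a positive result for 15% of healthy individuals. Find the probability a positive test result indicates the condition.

Let D = the rare event, + = positive/flagged.
P(D) = 1/20
P(+|D) = 94/100 = 47/50
P(+|D') = 15/100 = 3/20
P(+) = P(+|D)P(D) + P(+|D')P(D')
     = \frac{47}{50} × \frac{1}{20} + \frac{3}{20} × \frac{19}{20}
     = \frac{379}{2000}
P(D|+) = P(+|D)P(D)/P(+) = \frac{94}{379}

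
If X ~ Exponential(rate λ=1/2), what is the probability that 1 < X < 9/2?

P(1 < X < 9/2) = ∫_{1}^{9/2} f(x) dx
where f(x) = \frac{e^{- \frac{x}{2}}}{2}
= - \frac{1}{e^{\frac{9}{4}}} + e^{- \frac{1}{2}}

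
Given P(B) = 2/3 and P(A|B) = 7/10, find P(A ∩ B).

By definition, P(A|B) = P(A ∩ B) / P(B)
So P(A ∩ B) = P(A|B) × P(B)
= 7/10 × 2/3
= 7/15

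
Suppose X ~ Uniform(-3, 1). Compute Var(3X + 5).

For X ~ Uniform(-3, 1):
Var(X) = \frac{4}{3}
Var(3X + 5) = (3)² × Var(X) = 9 × \frac{4}{3} = 12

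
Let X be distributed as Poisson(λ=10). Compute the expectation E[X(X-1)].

E[X(X-1)] = E[X² - X] = E[X²] - E[X]
E[X] = 10
E[X²] = Var(X) + (E[X])² = 10 + (10)² = 110
E[X(X-1)] = 110 - 10 = 100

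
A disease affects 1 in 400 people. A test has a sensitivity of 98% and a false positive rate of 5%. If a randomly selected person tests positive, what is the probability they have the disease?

Let D = the rare event, + = positive/flagged.
P(D) = 1/400
P(+|D) = 98/100 = 49/50
P(+|D') = 5/100 = 1/20
P(+) = P(+|D)P(D) + P(+|D')P(D')
     = \frac{49}{50} × \frac{1}{400} + \frac{1}{20} × \frac{399}{400}
     = \frac{2093}{40000}
P(D|+) = P(+|D)P(D)/P(+) = \frac{14}{299}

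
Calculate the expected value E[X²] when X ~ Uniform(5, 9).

Using the identity E[X²] = Var(X) + (E[X])²:
E[X] = 7
Var(X) = \frac{4}{3}
E[X²] = \frac{4}{3} + (7)²
= \frac{151}{3}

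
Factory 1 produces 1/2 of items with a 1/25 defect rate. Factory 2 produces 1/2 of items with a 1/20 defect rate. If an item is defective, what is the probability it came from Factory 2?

Using Bayes' theorem:
P(F1) = 1/2, P(D|F1) = 1/25
P(F2) = 1/2, P(D|F2) = 1/20
P(D) = P(D|F1)P(F1) + P(D|F2)P(F2)
     = \frac{9}{200}
P(F2|D) = P(D|F2)P(F2) / P(D)
= \frac{5}{9}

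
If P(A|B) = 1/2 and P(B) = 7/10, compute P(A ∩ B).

By definition, P(A|B) = P(A ∩ B) / P(B)
So P(A ∩ B) = P(A|B) × P(B)
= 1/2 × 7/10
= 7/20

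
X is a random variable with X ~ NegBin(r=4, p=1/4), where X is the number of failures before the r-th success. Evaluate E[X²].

Using the identity E[X²] = Var(X) + (E[X])²:
E[X] = 12
Var(X) = 48
E[X²] = 48 + (12)²
= 192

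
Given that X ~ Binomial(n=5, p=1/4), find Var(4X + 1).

For X ~ Binomial(n=5, p=1/4):
Var(X) = \frac{15}{16}
Var(4X + 1) = (4)² × Var(X) = 16 × \frac{15}{16} = 15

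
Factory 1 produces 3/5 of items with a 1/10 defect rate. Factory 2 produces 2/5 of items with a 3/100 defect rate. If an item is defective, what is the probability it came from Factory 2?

Using Bayes' theorem:
P(F1) = 3/5, P(D|F1) = 1/10
P(F2) = 2/5, P(D|F2) = 3/100
P(D) = P(D|F1)P(F1) + P(D|F2)P(F2)
     = \frac{9}{125}
P(F2|D) = P(D|F2)P(F2) / P(D)
= \frac{1}{6}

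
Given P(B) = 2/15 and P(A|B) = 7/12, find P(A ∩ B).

By definition, P(A|B) = P(A ∩ B) / P(B)
So P(A ∩ B) = P(A|B) × P(B)
= 7/12 × 2/15
= 7/90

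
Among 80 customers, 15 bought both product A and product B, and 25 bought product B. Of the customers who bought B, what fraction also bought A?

P(A ∩ B) = 15/80 = 3/16
P(B) = 25/80 = 5/16
P(A|B) = P(A ∩ B) / P(B) = (3/16) / (5/16) = 3/5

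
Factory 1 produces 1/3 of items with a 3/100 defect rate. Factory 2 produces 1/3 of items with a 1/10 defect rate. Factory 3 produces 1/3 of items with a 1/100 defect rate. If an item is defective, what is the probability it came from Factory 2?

Using Bayes' theorem:
P(F1) = 1/3, P(D|F1) = 3/100
P(F2) = 1/3, P(D|F2) = 1/10
P(F3) = 1/3, P(D|F3) = 1/100
P(D) = P(D|F1)P(F1) + P(D|F2)P(F2) + P(D|F3)P(F3)
     = \frac{7}{150}
P(F2|D) = P(D|F2)P(F2) / P(D)
= \frac{5}{7}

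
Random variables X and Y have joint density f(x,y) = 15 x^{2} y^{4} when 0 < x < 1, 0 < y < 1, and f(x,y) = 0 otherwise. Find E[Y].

E[Y] = ∫_0^1 ∫_0^1 y × f(x,y) dx dy
= \frac{5}{6}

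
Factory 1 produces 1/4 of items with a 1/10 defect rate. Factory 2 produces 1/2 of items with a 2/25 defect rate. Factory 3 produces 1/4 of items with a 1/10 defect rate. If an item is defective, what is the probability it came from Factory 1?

Using Bayes' theorem:
P(F1) = 1/4, P(D|F1) = 1/10
P(F2) = 1/2, P(D|F2) = 2/25
P(F3) = 1/4, P(D|F3) = 1/10
P(D) = P(D|F1)P(F1) + P(D|F2)P(F2) + P(D|F3)P(F3)
     = \frac{9}{100}
P(F1|D) = P(D|F1)P(F1) / P(D)
= \frac{5}{18}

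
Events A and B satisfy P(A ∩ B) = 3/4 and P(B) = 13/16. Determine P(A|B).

P(A|B) = P(A ∩ B) / P(B)
= (3/4) / (13/16)
= 12/13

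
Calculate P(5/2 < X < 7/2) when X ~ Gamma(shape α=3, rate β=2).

P(5/2 < X < 7/2) = ∫_{5/2}^{7/2} f(x) dx
where f(x) = 4 x^{2} e^{- 2 x}
= \frac{-65 + 37 e^{2}}{2 e^{7}}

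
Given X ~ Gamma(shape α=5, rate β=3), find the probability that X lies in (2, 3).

P(2 < X < 3) = ∫_{2}^{3} f(x) dx
where f(x) = \frac{81 x^{4} e^{- 3 x}}{8}
= \frac{-3563 + 920 e^{3}}{8 e^{9}}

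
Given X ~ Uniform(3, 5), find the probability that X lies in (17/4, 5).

P(17/4 < X < 5) = ∫_{17/4}^{5} f(x) dx
where f(x) = \frac{1}{2}
= \frac{3}{8}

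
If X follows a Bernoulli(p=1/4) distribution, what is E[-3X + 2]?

For X ~ Bernoulli(p=1/4):
E[X] = \frac{1}{4}
E[-3X + 2] = -3 × E[X] + 2 = \frac{5}{4}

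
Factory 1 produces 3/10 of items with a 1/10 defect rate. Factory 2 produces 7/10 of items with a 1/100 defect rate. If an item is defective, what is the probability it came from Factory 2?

Using Bayes' theorem:
P(F1) = 3/10, P(D|F1) = 1/10
P(F2) = 7/10, P(D|F2) = 1/100
P(D) = P(D|F1)P(F1) + P(D|F2)P(F2)
     = \frac{37}{1000}
P(F2|D) = P(D|F2)P(F2) / P(D)
= \frac{7}{37}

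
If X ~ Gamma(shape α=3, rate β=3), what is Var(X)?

For X ~ Gamma(shape α=3, rate β=3):
Var(X) = \frac{1}{3}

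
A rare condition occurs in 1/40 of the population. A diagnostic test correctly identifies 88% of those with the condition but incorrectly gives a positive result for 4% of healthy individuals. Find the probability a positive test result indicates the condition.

Let D = the rare event, + = positive/flagged.
P(D) = 1/40
P(+|D) = 88/100 = 22/25
P(+|D') = 4/100 = 1/25
P(+) = P(+|D)P(D) + P(+|D')P(D')
     = \frac{22}{25} × \frac{1}{40} + \frac{1}{25} × \frac{39}{40}
     = \frac{61}{1000}
P(D|+) = P(+|D)P(D)/P(+) = \frac{22}{61}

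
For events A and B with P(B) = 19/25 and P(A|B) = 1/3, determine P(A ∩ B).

By definition, P(A|B) = P(A ∩ B) / P(B)
So P(A ∩ B) = P(A|B) × P(B)
= 1/3 × 19/25
= 19/75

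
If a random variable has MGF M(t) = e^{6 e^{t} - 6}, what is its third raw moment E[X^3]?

To find E[X^3], compute M^(3)(0):
M^(1)(t) = 6 e^{t} e^{6 e^{t} - 6}
M^(2)(t) = 36 e^{2 t} e^{6 e^{t} - 6} + 6 e^{t} e^{6 e^{t} - 6}
M^(3)(t) = 216 e^{3 t} e^{6 e^{t} - 6} + 108 e^{2 t} e^{6 e^{t} - 6} + 6 e^{t} e^{6 e^{t} - 6}
M^(3)(0) = 330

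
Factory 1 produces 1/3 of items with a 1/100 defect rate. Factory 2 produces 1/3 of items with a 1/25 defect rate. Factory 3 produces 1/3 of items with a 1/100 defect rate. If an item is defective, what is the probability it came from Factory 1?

Using Bayes' theorem:
P(F1) = 1/3, P(D|F1) = 1/100
P(F2) = 1/3, P(D|F2) = 1/25
P(F3) = 1/3, P(D|F3) = 1/100
P(D) = P(D|F1)P(F1) + P(D|F2)P(F2) + P(D|F3)P(F3)
     = \frac{1}{50}
P(F1|D) = P(D|F1)P(F1) / P(D)
= \frac{1}{6}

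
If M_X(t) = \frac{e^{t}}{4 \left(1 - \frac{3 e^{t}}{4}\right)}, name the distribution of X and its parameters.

The MGF M(t) = \frac{e^{t}}{4 \left(1 - \frac{3 e^{t}}{4}\right)} is the standard form for the Geometric distribution.
Comparing with the known MGF formula identifies: Geometric(p=1/4), X = trial number of first success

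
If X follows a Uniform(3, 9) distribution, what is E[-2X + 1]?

For X ~ Uniform(3, 9):
E[X] = 6
E[-2X + 1] = -2 × E[X] + 1 = -11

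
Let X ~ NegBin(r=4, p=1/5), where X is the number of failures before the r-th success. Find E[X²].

Using the identity E[X²] = Var(X) + (E[X])²:
E[X] = 16
Var(X) = 80
E[X²] = 80 + (16)²
= 336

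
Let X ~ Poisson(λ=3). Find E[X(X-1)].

E[X(X-1)] = E[X² - X] = E[X²] - E[X]
E[X] = 3
E[X²] = Var(X) + (E[X])² = 3 + (3)² = 12
E[X(X-1)] = 12 - 3 = 9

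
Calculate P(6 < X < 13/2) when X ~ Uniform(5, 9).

P(6 < X < 13/2) = ∫_{6}^{13/2} f(x) dx
where f(x) = \frac{1}{4}
= \frac{1}{8}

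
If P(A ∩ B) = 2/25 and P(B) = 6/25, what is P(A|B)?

P(A|B) = P(A ∩ B) / P(B)
= (2/25) / (6/25)
= 1/3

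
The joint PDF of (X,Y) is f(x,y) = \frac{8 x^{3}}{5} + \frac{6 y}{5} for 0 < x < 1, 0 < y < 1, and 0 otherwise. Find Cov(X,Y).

E[XY] = ∫∫ xy × f(x,y) dx dy = \frac{9}{25}
E[X] = \frac{31}{50}
E[Y] = \frac{3}{5}
Cov(X,Y) = E[XY] - E[X]E[Y] = - \frac{3}{250}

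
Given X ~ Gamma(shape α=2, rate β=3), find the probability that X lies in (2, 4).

P(2 < X < 4) = ∫_{2}^{4} f(x) dx
where f(x) = 9 x e^{- 3 x}
= \frac{-13 + 7 e^{6}}{e^{12}}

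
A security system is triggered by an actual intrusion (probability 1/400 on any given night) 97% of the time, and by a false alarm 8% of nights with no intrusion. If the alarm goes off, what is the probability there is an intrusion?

Let D = the rare event, + = positive/flagged.
P(D) = 1/400
P(+|D) = 97/100
P(+|D') = 8/100 = 2/25
P(+) = P(+|D)P(D) + P(+|D')P(D')
     = \frac{97}{100} × \frac{1}{400} + \frac{2}{25} × \frac{399}{400}
     = \frac{3289}{40000}
P(D|+) = P(+|D)P(D)/P(+) = \frac{97}{3289}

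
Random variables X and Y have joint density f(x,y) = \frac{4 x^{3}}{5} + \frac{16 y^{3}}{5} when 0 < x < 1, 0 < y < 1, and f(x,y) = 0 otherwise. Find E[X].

E[X] = ∫_0^1 ∫_0^1 x × f(x,y) dy dx
= ∫_0^1 ∫_0^1 x × (\frac{4 x^{3}}{5} + \frac{16 y^{3}}{5}) dy dx
= \frac{14}{25}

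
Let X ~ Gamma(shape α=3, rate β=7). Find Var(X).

For X ~ Gamma(shape α=3, rate β=7):
Var(X) = \frac{3}{49}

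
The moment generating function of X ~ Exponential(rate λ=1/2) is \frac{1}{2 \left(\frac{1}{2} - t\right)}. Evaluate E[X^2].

To find E[X^2], compute M^(2)(0):
M^(1)(t) = \frac{1}{2 \left(\frac{1}{2} - t\right)^{2}}
M^(2)(t) = \frac{1}{\left(\frac{1}{2} - t\right)^{3}}
M^(2)(0) = 8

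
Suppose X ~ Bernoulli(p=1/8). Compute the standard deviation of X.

For X ~ Bernoulli(p=1/8):
Var(X) = \frac{7}{64}
SD(X) = √(Var(X)) = √(\frac{7}{64}) = \frac{\sqrt{7}}{8}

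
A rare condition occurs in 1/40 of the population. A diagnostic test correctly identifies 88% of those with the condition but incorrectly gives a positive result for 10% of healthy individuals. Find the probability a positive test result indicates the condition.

Let D = the rare event, + = positive/flagged.
P(D) = 1/40
P(+|D) = 88/100 = 22/25
P(+|D') = 10/100 = 1/10
P(+) = P(+|D)P(D) + P(+|D')P(D')
     = \frac{22}{25} × \frac{1}{40} + \frac{1}{10} × \frac{39}{40}
     = \frac{239}{2000}
P(D|+) = P(+|D)P(D)/P(+) = \frac{44}{239}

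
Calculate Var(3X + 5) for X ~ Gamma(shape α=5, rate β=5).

For X ~ Gamma(shape α=5, rate β=5):
Var(X) = \frac{1}{5}
Var(3X + 5) = (3)² × Var(X) = 9 × \frac{1}{5} = \frac{9}{5}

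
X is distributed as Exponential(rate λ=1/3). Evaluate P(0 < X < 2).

P(0 < X < 2) = ∫_{0}^{2} f(x) dx
where f(x) = \frac{e^{- \frac{x}{3}}}{3}
= 1 - e^{- \frac{2}{3}}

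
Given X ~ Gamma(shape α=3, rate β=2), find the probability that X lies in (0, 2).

P(0 < X < 2) = ∫_{0}^{2} f(x) dx
where f(x) = 4 x^{2} e^{- 2 x}
= 1 - \frac{13}{e^{4}}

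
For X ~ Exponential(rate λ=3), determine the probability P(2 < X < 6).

P(2 < X < 6) = ∫_{2}^{6} f(x) dx
where f(x) = 3 e^{- 3 x}
= - \frac{1 - e^{12}}{e^{18}}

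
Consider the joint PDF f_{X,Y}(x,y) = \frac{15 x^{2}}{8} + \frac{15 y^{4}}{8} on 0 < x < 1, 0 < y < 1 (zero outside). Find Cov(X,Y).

E[XY] = ∫∫ xy × f(x,y) dx dy = \frac{25}{64}
E[X] = \frac{21}{32}
E[Y] = \frac{5}{8}
Cov(X,Y) = E[XY] - E[X]E[Y] = - \frac{5}{256}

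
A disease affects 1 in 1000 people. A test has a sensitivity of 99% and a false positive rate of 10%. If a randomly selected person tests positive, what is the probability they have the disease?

Let D = the rare event, + = positive/flagged.
P(D) = 1/1000
P(+|D) = 99/100
P(+|D') = 10/100 = 1/10
P(+) = P(+|D)P(D) + P(+|D')P(D')
     = \frac{99}{100} × \frac{1}{1000} + \frac{1}{10} × \frac{999}{1000}
     = \frac{10089}{100000}
P(D|+) = P(+|D)P(D)/P(+) = \frac{11}{1121}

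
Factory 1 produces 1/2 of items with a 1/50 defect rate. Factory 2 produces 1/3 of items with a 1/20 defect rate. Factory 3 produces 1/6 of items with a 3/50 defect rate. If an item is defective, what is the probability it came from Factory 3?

Using Bayes' theorem:
P(F1) = 1/2, P(D|F1) = 1/50
P(F2) = 1/3, P(D|F2) = 1/20
P(F3) = 1/6, P(D|F3) = 3/50
P(D) = P(D|F1)P(F1) + P(D|F2)P(F2) + P(D|F3)P(F3)
     = \frac{11}{300}
P(F3|D) = P(D|F3)P(F3) / P(D)
= \frac{3}{11}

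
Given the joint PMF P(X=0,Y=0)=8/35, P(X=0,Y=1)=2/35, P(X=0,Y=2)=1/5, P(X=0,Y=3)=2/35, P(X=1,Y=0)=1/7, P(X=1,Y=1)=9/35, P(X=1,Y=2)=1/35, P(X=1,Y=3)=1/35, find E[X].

First find marginal of X:
P(X=0) = 19/35
P(X=1) = 16/35
E[X] = 0 × 19/35 + 1 × 16/35 = 16/35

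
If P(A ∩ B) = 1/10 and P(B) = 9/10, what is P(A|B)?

P(A|B) = P(A ∩ B) / P(B)
= (1/10) / (9/10)
= 1/9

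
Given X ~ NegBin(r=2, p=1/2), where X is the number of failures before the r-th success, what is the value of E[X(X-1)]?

E[X(X-1)] = E[X² - X] = E[X²] - E[X]
E[X] = 2
E[X²] = Var(X) + (E[X])² = 4 + (2)² = 8
E[X(X-1)] = 8 - 2 = 6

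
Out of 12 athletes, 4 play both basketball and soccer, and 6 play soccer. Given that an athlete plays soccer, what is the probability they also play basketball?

P(A ∩ B) = 4/12 = 1/3
P(B) = 6/12 = 1/2
P(A|B) = P(A ∩ B) / P(B) = (1/3) / (1/2) = 2/3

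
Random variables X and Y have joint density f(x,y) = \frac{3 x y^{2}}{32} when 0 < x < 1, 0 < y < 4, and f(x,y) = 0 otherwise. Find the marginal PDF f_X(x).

f_X(x) = ∫_0^4 f(x,y) dy
= ∫_0^4 \frac{3 x y^{2}}{32} dy
= 2 x for 0 < x < 1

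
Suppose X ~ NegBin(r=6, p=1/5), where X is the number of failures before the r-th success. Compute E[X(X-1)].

E[X(X-1)] = E[X² - X] = E[X²] - E[X]
E[X] = 24
E[X²] = Var(X) + (E[X])² = 120 + (24)² = 696
E[X(X-1)] = 696 - 24 = 672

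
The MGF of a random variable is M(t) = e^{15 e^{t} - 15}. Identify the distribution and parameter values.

The MGF M(t) = e^{15 e^{t} - 15} is the standard form for the Poisson distribution.
Comparing with the known MGF formula identifies: Poisson(λ=15)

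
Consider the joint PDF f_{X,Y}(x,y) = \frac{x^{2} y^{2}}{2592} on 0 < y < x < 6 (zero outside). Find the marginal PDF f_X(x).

f_X(x) = ∫_0^x \frac{x^{2} y^{2}}{2592} dy = \frac{x^{5}}{7776}
for 0 < x < 6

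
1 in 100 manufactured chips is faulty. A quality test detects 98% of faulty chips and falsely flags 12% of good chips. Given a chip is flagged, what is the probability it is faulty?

Let D = the rare event, + = positive/flagged.
P(D) = 1/100
P(+|D) = 98/100 = 49/50
P(+|D') = 12/100 = 3/25
P(+) = P(+|D)P(D) + P(+|D')P(D')
     = \frac{49}{50} × \frac{1}{100} + \frac{3}{25} × \frac{99}{100}
     = \frac{643}{5000}
P(D|+) = P(+|D)P(D)/P(+) = \frac{49}{643}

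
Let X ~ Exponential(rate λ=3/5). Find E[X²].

Using the identity E[X²] = Var(X) + (E[X])²:
E[X] = \frac{5}{3}
Var(X) = \frac{25}{9}
E[X²] = \frac{25}{9} + (\frac{5}{3})²
= \frac{50}{9}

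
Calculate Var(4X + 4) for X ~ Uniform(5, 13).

For X ~ Uniform(5, 13):
Var(X) = \frac{16}{3}
Var(4X + 4) = (4)² × Var(X) = 16 × \frac{16}{3} = \frac{256}{3}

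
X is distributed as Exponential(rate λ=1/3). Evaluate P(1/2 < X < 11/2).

P(1/2 < X < 11/2) = ∫_{1/2}^{11/2} f(x) dx
where f(x) = \frac{e^{- \frac{x}{3}}}{3}
= - \frac{1 - e^{\frac{5}{3}}}{e^{\frac{11}{6}}}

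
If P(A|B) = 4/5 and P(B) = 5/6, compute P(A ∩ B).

By definition, P(A|B) = P(A ∩ B) / P(B)
So P(A ∩ B) = P(A|B) × P(B)
= 4/5 × 5/6
= 2/3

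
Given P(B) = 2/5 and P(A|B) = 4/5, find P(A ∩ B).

By definition, P(A|B) = P(A ∩ B) / P(B)
So P(A ∩ B) = P(A|B) × P(B)
= 4/5 × 2/5
= 8/25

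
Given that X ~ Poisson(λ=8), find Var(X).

For X ~ Poisson(λ=8):
Var(X) = 8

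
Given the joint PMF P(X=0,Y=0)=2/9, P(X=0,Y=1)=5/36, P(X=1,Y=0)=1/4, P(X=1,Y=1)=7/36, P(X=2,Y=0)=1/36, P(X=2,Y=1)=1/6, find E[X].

First find marginal of X:
P(X=0) = 13/36
P(X=1) = 4/9
P(X=2) = 7/36
E[X] = 0 × 13/36 + 1 × 4/9 + 2 × 7/36 = 5/6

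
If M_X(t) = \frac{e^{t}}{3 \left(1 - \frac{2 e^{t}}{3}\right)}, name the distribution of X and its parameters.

The MGF M(t) = \frac{e^{t}}{3 \left(1 - \frac{2 e^{t}}{3}\right)} is the standard form for the Geometric distribution.
Comparing with the known MGF formula identifies: Geometric(p=1/3), X = trial number of first success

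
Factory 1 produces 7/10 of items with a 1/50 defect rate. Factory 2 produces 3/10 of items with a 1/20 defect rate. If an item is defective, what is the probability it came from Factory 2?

Using Bayes' theorem:
P(F1) = 7/10, P(D|F1) = 1/50
P(F2) = 3/10, P(D|F2) = 1/20
P(D) = P(D|F1)P(F1) + P(D|F2)P(F2)
     = \frac{29}{1000}
P(F2|D) = P(D|F2)P(F2) / P(D)
= \frac{15}{29}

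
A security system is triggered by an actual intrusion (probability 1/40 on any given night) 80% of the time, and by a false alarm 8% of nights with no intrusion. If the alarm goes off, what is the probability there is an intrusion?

Let D = the rare event, + = positive/flagged.
P(D) = 1/40
P(+|D) = 80/100 = 4/5
P(+|D') = 8/100 = 2/25
P(+) = P(+|D)P(D) + P(+|D')P(D')
     = \frac{4}{5} × \frac{1}{40} + \frac{2}{25} × \frac{39}{40}
     = \frac{49}{500}
P(D|+) = P(+|D)P(D)/P(+) = \frac{10}{49}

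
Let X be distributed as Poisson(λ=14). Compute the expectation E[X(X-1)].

E[X(X-1)] = E[X² - X] = E[X²] - E[X]
E[X] = 14
E[X²] = Var(X) + (E[X])² = 14 + (14)² = 210
E[X(X-1)] = 210 - 14 = 196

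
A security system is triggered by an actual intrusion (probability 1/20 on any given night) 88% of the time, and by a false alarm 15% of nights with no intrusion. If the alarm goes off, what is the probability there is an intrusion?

Let D = the rare event, + = positive/flagged.
P(D) = 1/20
P(+|D) = 88/100 = 22/25
P(+|D') = 15/100 = 3/20
P(+) = P(+|D)P(D) + P(+|D')P(D')
     = \frac{22}{25} × \frac{1}{20} + \frac{3}{20} × \frac{19}{20}
     = \frac{373}{2000}
P(D|+) = P(+|D)P(D)/P(+) = \frac{88}{373}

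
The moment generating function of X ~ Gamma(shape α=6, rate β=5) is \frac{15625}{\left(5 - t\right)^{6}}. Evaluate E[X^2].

To find E[X^2], compute M^(2)(0):
M^(1)(t) = \frac{93750}{\left(5 - t\right)^{7}}
M^(2)(t) = \frac{656250}{\left(5 - t\right)^{8}}
M^(2)(0) = \frac{42}{25}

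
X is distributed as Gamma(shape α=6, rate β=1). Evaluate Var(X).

For X ~ Gamma(shape α=6, rate β=1):
Var(X) = 6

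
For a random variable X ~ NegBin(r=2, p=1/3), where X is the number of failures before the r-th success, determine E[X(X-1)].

E[X(X-1)] = E[X² - X] = E[X²] - E[X]
E[X] = 4
E[X²] = Var(X) + (E[X])² = 12 + (4)² = 28
E[X(X-1)] = 28 - 4 = 24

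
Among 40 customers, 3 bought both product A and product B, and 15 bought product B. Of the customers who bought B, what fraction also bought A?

P(A ∩ B) = 3/40
P(B) = 15/40 = 3/8
P(A|B) = P(A ∩ B) / P(B) = (3/40) / (3/8) = 1/5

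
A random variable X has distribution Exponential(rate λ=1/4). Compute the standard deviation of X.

For X ~ Exponential(rate λ=1/4):
Var(X) = 16
SD(X) = √(Var(X)) = √(16) = 4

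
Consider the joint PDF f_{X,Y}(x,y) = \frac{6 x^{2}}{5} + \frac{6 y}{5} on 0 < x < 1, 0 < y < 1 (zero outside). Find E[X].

E[X] = ∫_0^1 ∫_0^1 x × f(x,y) dy dx
= ∫_0^1 ∫_0^1 x × (\frac{6 x^{2}}{5} + \frac{6 y}{5}) dy dx
= \frac{3}{5}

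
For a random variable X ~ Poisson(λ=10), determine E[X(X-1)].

E[X(X-1)] = E[X² - X] = E[X²] - E[X]
E[X] = 10
E[X²] = Var(X) + (E[X])² = 10 + (10)² = 110
E[X(X-1)] = 110 - 10 = 100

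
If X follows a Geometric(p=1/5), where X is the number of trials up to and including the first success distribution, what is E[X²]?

Using the identity E[X²] = Var(X) + (E[X])²:
E[X] = 5
Var(X) = 20
E[X²] = 20 + (5)²
= 45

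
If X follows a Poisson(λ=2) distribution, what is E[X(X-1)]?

E[X(X-1)] = E[X² - X] = E[X²] - E[X]
E[X] = 2
E[X²] = Var(X) + (E[X])² = 2 + (2)² = 6
E[X(X-1)] = 6 - 2 = 4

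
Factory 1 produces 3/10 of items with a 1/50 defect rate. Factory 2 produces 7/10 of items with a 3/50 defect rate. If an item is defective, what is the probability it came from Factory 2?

Using Bayes' theorem:
P(F1) = 3/10, P(D|F1) = 1/50
P(F2) = 7/10, P(D|F2) = 3/50
P(D) = P(D|F1)P(F1) + P(D|F2)P(F2)
     = \frac{6}{125}
P(F2|D) = P(D|F2)P(F2) / P(D)
= \frac{7}{8}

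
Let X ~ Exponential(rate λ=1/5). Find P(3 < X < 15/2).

P(3 < X < 15/2) = ∫_{3}^{15/2} f(x) dx
where f(x) = \frac{e^{- \frac{x}{5}}}{5}
= - \frac{1}{e^{\frac{3}{2}}} + e^{- \frac{3}{5}}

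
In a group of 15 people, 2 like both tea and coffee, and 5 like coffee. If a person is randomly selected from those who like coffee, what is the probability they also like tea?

P(A ∩ B) = 2/15
P(B) = 5/15 = 1/3
P(A|B) = P(A ∩ B) / P(B) = (2/15) / (1/3) = 2/5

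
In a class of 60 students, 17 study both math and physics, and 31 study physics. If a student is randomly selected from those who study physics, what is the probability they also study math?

P(A ∩ B) = 17/60
P(B) = 31/60
P(A|B) = P(A ∩ B) / P(B) = (17/60) / (31/60) = 17/31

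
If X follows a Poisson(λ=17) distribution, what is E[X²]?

Using the identity E[X²] = Var(X) + (E[X])²:
E[X] = 17
Var(X) = 17
E[X²] = 17 + (17)²
= 306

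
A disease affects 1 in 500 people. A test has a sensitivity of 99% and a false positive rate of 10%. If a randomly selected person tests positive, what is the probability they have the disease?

Let D = the rare event, + = positive/flagged.
P(D) = 1/500
P(+|D) = 99/100
P(+|D') = 10/100 = 1/10
P(+) = P(+|D)P(D) + P(+|D')P(D')
     = \frac{99}{100} × \frac{1}{500} + \frac{1}{10} × \frac{499}{500}
     = \frac{5089}{50000}
P(D|+) = P(+|D)P(D)/P(+) = \frac{99}{5089}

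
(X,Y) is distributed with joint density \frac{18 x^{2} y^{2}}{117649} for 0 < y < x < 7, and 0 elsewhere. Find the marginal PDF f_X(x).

f_X(x) = ∫_0^x \frac{18 x^{2} y^{2}}{117649} dy = \frac{6 x^{5}}{117649}
for 0 < x < 7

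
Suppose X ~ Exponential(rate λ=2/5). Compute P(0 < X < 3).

P(0 < X < 3) = ∫_{0}^{3} f(x) dx
where f(x) = \frac{2 e^{- \frac{2 x}{5}}}{5}
= 1 - e^{- \frac{6}{5}}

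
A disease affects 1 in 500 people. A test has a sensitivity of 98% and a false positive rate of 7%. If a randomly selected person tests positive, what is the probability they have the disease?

Let D = the rare event, + = positive/flagged.
P(D) = 1/500
P(+|D) = 98/100 = 49/50
P(+|D') = 7/100
P(+) = P(+|D)P(D) + P(+|D')P(D')
     = \frac{49}{50} × \frac{1}{500} + \frac{7}{100} × \frac{499}{500}
     = \frac{3591}{50000}
P(D|+) = P(+|D)P(D)/P(+) = \frac{14}{513}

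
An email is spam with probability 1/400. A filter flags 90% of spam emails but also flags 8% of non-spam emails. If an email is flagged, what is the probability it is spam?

Let D = the rare event, + = positive/flagged.
P(D) = 1/400
P(+|D) = 90/100 = 9/10
P(+|D') = 8/100 = 2/25
P(+) = P(+|D)P(D) + P(+|D')P(D')
     = \frac{9}{10} × \frac{1}{400} + \frac{2}{25} × \frac{399}{400}
     = \frac{1641}{20000}
P(D|+) = P(+|D)P(D)/P(+) = \frac{15}{547}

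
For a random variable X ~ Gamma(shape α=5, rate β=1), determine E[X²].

Using the identity E[X²] = Var(X) + (E[X])²:
E[X] = 5
Var(X) = 5
E[X²] = 5 + (5)²
= 30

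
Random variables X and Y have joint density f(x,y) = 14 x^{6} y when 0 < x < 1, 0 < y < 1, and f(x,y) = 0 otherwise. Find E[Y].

E[Y] = ∫_0^1 ∫_0^1 y × f(x,y) dx dy
= \frac{2}{3}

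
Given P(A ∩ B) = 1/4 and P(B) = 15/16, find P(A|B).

P(A|B) = P(A ∩ B) / P(B)
= (1/4) / (15/16)
= 4/15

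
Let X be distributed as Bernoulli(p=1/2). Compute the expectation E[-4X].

For X ~ Bernoulli(p=1/2):
E[X] = \frac{1}{2}
E[-4X] = -4 × E[X] + 0 = -2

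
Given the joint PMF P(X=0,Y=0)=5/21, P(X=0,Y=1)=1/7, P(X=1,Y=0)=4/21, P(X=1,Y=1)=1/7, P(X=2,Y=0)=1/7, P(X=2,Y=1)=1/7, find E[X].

First find marginal of X:
P(X=0) = 8/21
P(X=1) = 1/3
P(X=2) = 2/7
E[X] = 0 × 8/21 + 1 × 1/3 + 2 × 2/7 = 19/21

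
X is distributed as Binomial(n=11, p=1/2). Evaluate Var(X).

For X ~ Binomial(n=11, p=1/2):
Var(X) = \frac{11}{4}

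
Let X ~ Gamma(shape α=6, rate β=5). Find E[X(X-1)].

E[X(X-1)] = E[X² - X] = E[X²] - E[X]
E[X] = \frac{6}{5}
E[X²] = Var(X) + (E[X])² = \frac{6}{25} + (\frac{6}{5})² = \frac{42}{25}
E[X(X-1)] = \frac{42}{25} - \frac{6}{5} = \frac{12}{25}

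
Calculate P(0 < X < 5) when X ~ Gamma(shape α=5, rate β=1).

P(0 < X < 5) = ∫_{0}^{5} f(x) dx
where f(x) = \frac{x^{4} e^{- x}}{24}
= 1 - \frac{523}{8 e^{5}}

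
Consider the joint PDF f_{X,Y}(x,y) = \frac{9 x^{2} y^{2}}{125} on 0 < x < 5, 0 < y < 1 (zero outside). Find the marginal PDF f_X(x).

f_X(x) = ∫_0^1 f(x,y) dy
= ∫_0^1 \frac{9 x^{2} y^{2}}{125} dy
= \frac{3 x^{2}}{125} for 0 < x < 5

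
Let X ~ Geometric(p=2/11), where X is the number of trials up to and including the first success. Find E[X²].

Using the identity E[X²] = Var(X) + (E[X])²:
E[X] = \frac{11}{2}
Var(X) = \frac{99}{4}
E[X²] = \frac{99}{4} + (\frac{11}{2})²
= 55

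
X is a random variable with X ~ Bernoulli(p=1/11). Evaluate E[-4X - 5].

For X ~ Bernoulli(p=1/11):
E[X] = \frac{1}{11}
E[-4X - 5] = -4 × E[X] - 5 = - \frac{59}{11}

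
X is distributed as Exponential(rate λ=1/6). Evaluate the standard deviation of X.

For X ~ Exponential(rate λ=1/6):
Var(X) = 36
SD(X) = √(Var(X)) = √(36) = 6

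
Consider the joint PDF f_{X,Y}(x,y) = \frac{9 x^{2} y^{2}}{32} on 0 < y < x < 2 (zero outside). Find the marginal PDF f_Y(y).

f_Y(y) = ∫_y^2 \frac{9 x^{2} y^{2}}{32} dx = \frac{3 y^{2} \left(8 - y^{3}\right)}{32}
for 0 < y < 2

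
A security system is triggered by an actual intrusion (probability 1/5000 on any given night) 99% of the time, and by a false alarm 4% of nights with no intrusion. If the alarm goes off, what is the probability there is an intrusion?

Let D = the rare event, + = positive/flagged.
P(D) = 1/5000
P(+|D) = 99/100
P(+|D') = 4/100 = 1/25
P(+) = P(+|D)P(D) + P(+|D')P(D')
     = \frac{99}{100} × \frac{1}{5000} + \frac{1}{25} × \frac{4999}{5000}
     = \frac{4019}{100000}
P(D|+) = P(+|D)P(D)/P(+) = \frac{99}{20095}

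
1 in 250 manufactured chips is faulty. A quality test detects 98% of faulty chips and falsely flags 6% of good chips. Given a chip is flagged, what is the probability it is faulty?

Let D = the rare event, + = positive/flagged.
P(D) = 1/250
P(+|D) = 98/100 = 49/50
P(+|D') = 6/100 = 3/50
P(+) = P(+|D)P(D) + P(+|D')P(D')
     = \frac{49}{50} × \frac{1}{250} + \frac{3}{50} × \frac{249}{250}
     = \frac{199}{3125}
P(D|+) = P(+|D)P(D)/P(+) = \frac{49}{796}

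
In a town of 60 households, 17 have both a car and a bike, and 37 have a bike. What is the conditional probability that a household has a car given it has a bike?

P(A ∩ B) = 17/60
P(B) = 37/60
P(A|B) = P(A ∩ B) / P(B) = (17/60) / (37/60) = 17/37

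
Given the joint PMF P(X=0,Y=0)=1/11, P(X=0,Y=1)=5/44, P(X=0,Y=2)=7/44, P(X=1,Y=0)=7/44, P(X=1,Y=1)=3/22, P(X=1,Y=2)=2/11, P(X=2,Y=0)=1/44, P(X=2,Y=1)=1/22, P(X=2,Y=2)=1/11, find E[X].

First find marginal of X:
P(X=0) = 4/11
P(X=1) = 21/44
P(X=2) = 7/44
E[X] = 0 × 4/11 + 1 × 21/44 + 2 × 7/44 = 35/44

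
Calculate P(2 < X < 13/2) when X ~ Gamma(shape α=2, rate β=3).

P(2 < X < 13/2) = ∫_{2}^{13/2} f(x) dx
where f(x) = 9 x e^{- 3 x}
= - \frac{41}{2 e^{\frac{39}{2}}} + \frac{7}{e^{6}}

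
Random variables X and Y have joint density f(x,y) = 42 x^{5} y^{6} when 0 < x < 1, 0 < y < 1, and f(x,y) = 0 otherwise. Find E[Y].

E[Y] = ∫_0^1 ∫_0^1 y × f(x,y) dx dy
= \frac{7}{8}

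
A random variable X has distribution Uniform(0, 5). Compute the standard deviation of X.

For X ~ Uniform(0, 5):
Var(X) = \frac{25}{12}
SD(X) = √(Var(X)) = √(\frac{25}{12}) = \frac{5 \sqrt{3}}{6}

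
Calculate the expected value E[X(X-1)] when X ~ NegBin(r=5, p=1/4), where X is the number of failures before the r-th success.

E[X(X-1)] = E[X² - X] = E[X²] - E[X]
E[X] = 15
E[X²] = Var(X) + (E[X])² = 60 + (15)² = 285
E[X(X-1)] = 285 - 15 = 270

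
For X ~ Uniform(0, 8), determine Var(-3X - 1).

For X ~ Uniform(0, 8):
Var(X) = \frac{16}{3}
Var(-3X - 1) = (-3)² × Var(X) = 9 × \frac{16}{3} = 48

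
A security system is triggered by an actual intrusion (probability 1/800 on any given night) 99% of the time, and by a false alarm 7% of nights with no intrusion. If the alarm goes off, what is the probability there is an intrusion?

Let D = the rare event, + = positive/flagged.
P(D) = 1/800
P(+|D) = 99/100
P(+|D') = 7/100
P(+) = P(+|D)P(D) + P(+|D')P(D')
     = \frac{99}{100} × \frac{1}{800} + \frac{7}{100} × \frac{799}{800}
     = \frac{1423}{20000}
P(D|+) = P(+|D)P(D)/P(+) = \frac{99}{5692}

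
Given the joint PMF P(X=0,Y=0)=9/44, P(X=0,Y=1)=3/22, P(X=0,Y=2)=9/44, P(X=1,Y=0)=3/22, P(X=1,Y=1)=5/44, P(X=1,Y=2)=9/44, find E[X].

First find marginal of X:
P(X=0) = 6/11
P(X=1) = 5/11
E[X] = 0 × 6/11 + 1 × 5/11 = 5/11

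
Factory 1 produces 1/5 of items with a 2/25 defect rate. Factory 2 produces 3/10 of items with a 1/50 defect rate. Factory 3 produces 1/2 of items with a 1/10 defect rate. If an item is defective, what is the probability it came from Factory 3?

Using Bayes' theorem:
P(F1) = 1/5, P(D|F1) = 2/25
P(F2) = 3/10, P(D|F2) = 1/50
P(F3) = 1/2, P(D|F3) = 1/10
P(D) = P(D|F1)P(F1) + P(D|F2)P(F2) + P(D|F3)P(F3)
     = \frac{9}{125}
P(F3|D) = P(D|F3)P(F3) / P(D)
= \frac{25}{36}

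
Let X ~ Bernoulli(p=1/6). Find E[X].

For X ~ Bernoulli(p=1/6), the expected value is:
E[X] = \frac{1}{6}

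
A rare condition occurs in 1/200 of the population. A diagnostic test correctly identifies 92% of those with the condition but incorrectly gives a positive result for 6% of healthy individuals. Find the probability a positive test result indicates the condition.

Let D = the rare event, + = positive/flagged.
P(D) = 1/200
P(+|D) = 92/100 = 23/25
P(+|D') = 6/100 = 3/50
P(+) = P(+|D)P(D) + P(+|D')P(D')
     = \frac{23}{25} × \frac{1}{200} + \frac{3}{50} × \frac{199}{200}
     = \frac{643}{10000}
P(D|+) = P(+|D)P(D)/P(+) = \frac{46}{643}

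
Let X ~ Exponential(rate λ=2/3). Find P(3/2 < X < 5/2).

P(3/2 < X < 5/2) = ∫_{3/2}^{5/2} f(x) dx
where f(x) = \frac{2 e^{- \frac{2 x}{3}}}{3}
= - \frac{1}{e^{\frac{5}{3}}} + e^{-1}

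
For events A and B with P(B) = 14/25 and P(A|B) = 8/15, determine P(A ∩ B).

By definition, P(A|B) = P(A ∩ B) / P(B)
So P(A ∩ B) = P(A|B) × P(B)
= 8/15 × 14/25
= 112/375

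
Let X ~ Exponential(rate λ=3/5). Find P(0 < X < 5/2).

P(0 < X < 5/2) = ∫_{0}^{5/2} f(x) dx
where f(x) = \frac{3 e^{- \frac{3 x}{5}}}{5}
= 1 - e^{- \frac{3}{2}}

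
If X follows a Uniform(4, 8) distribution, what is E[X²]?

Using the identity E[X²] = Var(X) + (E[X])²:
E[X] = 6
Var(X) = \frac{4}{3}
E[X²] = \frac{4}{3} + (6)²
= \frac{112}{3}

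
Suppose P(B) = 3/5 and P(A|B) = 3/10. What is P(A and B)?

By definition, P(A|B) = P(A ∩ B) / P(B)
So P(A ∩ B) = P(A|B) × P(B)
= 3/10 × 3/5
= 9/50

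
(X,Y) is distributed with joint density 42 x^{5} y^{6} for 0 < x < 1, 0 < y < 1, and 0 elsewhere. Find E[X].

E[X] = ∫_0^1 ∫_0^1 x × f(x,y) dy dx
= ∫_0^1 ∫_0^1 x × (42 x^{5} y^{6}) dy dx
= \frac{6}{7}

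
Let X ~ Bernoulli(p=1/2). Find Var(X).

For X ~ Bernoulli(p=1/2):
Var(X) = \frac{1}{4}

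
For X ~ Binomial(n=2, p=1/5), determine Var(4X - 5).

For X ~ Binomial(n=2, p=1/5):
Var(X) = \frac{8}{25}
Var(4X - 5) = (4)² × Var(X) = 16 × \frac{8}{25} = \frac{128}{25}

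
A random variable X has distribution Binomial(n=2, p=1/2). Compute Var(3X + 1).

For X ~ Binomial(n=2, p=1/2):
Var(X) = \frac{1}{2}
Var(3X + 1) = (3)² × Var(X) = 9 × \frac{1}{2} = \frac{9}{2}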